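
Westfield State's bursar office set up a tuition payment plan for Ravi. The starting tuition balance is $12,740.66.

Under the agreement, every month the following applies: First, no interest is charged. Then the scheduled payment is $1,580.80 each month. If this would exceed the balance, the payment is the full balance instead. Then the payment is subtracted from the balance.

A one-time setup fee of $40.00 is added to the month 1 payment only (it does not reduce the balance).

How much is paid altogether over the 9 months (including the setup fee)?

$12,780.66

Month 1: $12,740.66 − $1,580.80 (+ $40.00 fee) → $11,159.86
Month 2: $11,159.86 − $1,580.80 → $9,579.06
Month 3: $9,579.06 − $1,580.80 → $7,998.26
Month 4: $7,998.26 − $1,580.80 → $6,417.46
Month 5: $6,417.46 − $1,580.80 → $4,836.66
Month 6: $4,836.66 − $1,580.80 → $3,255.86
Month 7: $3,255.86 − $1,580.80 → $1,675.06
Month 8: $1,675.06 − $1,580.80 → $94.26
Month 9: $94.26 − $94.26 → $0.00
Total paid: $12,780.66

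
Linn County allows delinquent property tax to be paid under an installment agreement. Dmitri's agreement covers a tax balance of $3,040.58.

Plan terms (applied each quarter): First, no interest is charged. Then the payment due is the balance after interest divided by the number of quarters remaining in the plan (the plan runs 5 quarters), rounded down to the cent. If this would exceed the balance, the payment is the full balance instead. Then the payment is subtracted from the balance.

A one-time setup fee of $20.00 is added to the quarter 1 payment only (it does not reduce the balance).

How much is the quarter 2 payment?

Quarter 1: opening $3,040.58; payment $608.11 (+ $20.00 fee); balance $2,432.47
Quarter 2: opening $2,432.47; payment $608.11; balance $1,824.36

$608.11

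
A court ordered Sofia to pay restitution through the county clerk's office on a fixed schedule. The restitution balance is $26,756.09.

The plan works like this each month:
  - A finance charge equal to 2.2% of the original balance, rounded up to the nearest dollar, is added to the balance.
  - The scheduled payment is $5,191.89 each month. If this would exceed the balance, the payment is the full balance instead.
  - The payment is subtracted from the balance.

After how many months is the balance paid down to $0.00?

Month 1: opening $26,756.09; interest $589.00 → $27,345.09; payment $5,191.89; balance $22,153.20
Month 2: opening $22,153.20; interest $589.00 → $22,742.20; payment $5,191.89; balance $17,550.31
Month 3: opening $17,550.31; interest $589.00 → $18,139.31; payment $5,191.89; balance $12,947.42
Month 4: opening $12,947.42; interest $589.00 → $13,536.42; payment $5,191.89; balance $8,344.53
Month 5: opening $8,344.53; interest $589.00 → $8,933.53; payment $5,191.89; balance $3,741.64
Month 6: opening $3,741.64; interest $589.00 → $4,330.64; payment $4,330.64; balance $0.00
Balance reaches $0.00 in month 6.

6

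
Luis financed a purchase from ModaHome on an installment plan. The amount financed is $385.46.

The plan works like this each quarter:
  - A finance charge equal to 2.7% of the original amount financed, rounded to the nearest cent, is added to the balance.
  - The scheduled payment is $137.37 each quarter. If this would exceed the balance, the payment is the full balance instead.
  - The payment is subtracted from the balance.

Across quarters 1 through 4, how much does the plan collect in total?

$427.10

# | Opening | Interest | Payment | End bal
1 | $385.46 | $10.41 | $137.37 | $258.50
2 | $258.50 | $10.41 | $137.37 | $131.54
3 | $131.54 | $10.41 | $137.37 | $4.58
4 | $4.58 | $10.41 | $14.99 | $0.00
Total paid: $427.10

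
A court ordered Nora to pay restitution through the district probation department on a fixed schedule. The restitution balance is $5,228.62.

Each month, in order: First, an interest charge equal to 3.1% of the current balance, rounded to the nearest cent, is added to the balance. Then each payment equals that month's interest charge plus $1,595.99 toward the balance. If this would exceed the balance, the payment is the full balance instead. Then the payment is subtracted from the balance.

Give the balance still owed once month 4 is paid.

$0.00

# | Opening | Interest | Payment | End bal
1 | $5,228.62 | $162.09 | $1,758.08 | $3,632.63
2 | $3,632.63 | $112.61 | $1,708.60 | $2,036.64
3 | $2,036.64 | $63.14 | $1,659.13 | $440.65
4 | $440.65 | $13.66 | $454.31 | $0.00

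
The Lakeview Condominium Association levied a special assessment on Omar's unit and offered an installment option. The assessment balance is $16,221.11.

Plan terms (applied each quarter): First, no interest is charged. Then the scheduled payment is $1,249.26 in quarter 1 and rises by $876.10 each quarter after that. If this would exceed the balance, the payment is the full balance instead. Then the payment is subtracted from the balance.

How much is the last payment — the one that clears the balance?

$1,213.81

Quarter 1: opening $16,221.11; payment $1,249.26; balance $14,971.85
Quarter 2: opening $14,971.85; payment $2,125.36; balance $12,846.49
Quarter 3: opening $12,846.49; payment $3,001.46; balance $9,845.03
Quarter 4: opening $9,845.03; payment $3,877.56; balance $5,967.47
Quarter 5: opening $5,967.47; payment $4,753.66; balance $1,213.81
Quarter 6: opening $1,213.81; payment $1,213.81; balance $0.00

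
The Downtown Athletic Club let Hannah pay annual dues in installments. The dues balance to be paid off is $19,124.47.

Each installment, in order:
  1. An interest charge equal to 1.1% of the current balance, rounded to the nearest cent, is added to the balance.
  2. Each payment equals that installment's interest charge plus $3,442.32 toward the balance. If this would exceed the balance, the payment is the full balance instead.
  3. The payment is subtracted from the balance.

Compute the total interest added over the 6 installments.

Installment 1: opening $19,124.47; interest $210.37 → $19,334.84; payment $3,652.69; balance $15,682.15
Installment 2: opening $15,682.15; interest $172.50 → $15,854.65; payment $3,614.82; balance $12,239.83
Installment 3: opening $12,239.83; interest $134.64 → $12,374.47; payment $3,576.96; balance $8,797.51
Installment 4: opening $8,797.51; interest $96.77 → $8,894.28; payment $3,539.09; balance $5,355.19
Installment 5: opening $5,355.19; interest $58.91 → $5,414.10; payment $3,501.23; balance $1,912.87
Installment 6: opening $1,912.87; interest $21.04 → $1,933.91; payment $1,933.91; balance $0.00
Total interest: $210.37 + $172.50 + $134.64 + $96.77 + $58.91 + $21.04 = $694.23

$694.23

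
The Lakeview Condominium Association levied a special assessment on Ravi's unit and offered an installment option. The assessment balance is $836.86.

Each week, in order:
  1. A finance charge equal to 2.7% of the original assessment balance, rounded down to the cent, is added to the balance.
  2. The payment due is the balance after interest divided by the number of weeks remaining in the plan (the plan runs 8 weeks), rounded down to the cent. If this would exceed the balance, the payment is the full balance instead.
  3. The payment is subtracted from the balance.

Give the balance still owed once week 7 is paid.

$143.42

Week 1: opening $836.86; interest $22.59 → $859.45; payment $107.43; balance $752.02
Week 2: opening $752.02; interest $22.59 → $774.61; payment $110.65; balance $663.96
Week 3: opening $663.96; interest $22.59 → $686.55; payment $114.42; balance $572.13
Week 4: opening $572.13; interest $22.59 → $594.72; payment $118.94; balance $475.78
Week 5: opening $475.78; interest $22.59 → $498.37; payment $124.59; balance $373.78
Week 6: opening $373.78; interest $22.59 → $396.37; payment $132.12; balance $264.25
Week 7: opening $264.25; interest $22.59 → $286.84; payment $143.42; balance $143.42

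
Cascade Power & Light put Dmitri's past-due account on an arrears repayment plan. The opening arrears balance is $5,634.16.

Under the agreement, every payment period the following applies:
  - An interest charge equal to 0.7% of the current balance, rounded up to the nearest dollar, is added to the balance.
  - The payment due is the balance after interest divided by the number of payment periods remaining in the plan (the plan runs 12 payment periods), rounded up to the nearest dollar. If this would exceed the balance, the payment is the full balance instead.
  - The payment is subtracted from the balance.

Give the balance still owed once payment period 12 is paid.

$0.00

Payment period 1: $5,634.16 +$40.00 interest = $5,674.16; pay $473.00 → $5,201.16
Payment period 2: $5,201.16 +$37.00 interest = $5,238.16; pay $477.00 → $4,761.16
Payment period 3: $4,761.16 +$34.00 interest = $4,795.16; pay $480.00 → $4,315.16
Payment period 4: $4,315.16 +$31.00 interest = $4,346.16; pay $483.00 → $3,863.16
Payment period 5: $3,863.16 +$28.00 interest = $3,891.16; pay $487.00 → $3,404.16
Payment period 6: $3,404.16 +$24.00 interest = $3,428.16; pay $490.00 → $2,938.16
Payment period 7: $2,938.16 +$21.00 interest = $2,959.16; pay $494.00 → $2,465.16
Payment period 8: $2,465.16 +$18.00 interest = $2,483.16; pay $497.00 → $1,986.16
Payment period 9: $1,986.16 +$14.00 interest = $2,000.16; pay $501.00 → $1,499.16
Payment period 10: $1,499.16 +$11.00 interest = $1,510.16; pay $504.00 → $1,006.16
Payment period 11: $1,006.16 +$8.00 interest = $1,014.16; pay $508.00 → $506.16
Payment period 12: $506.16 +$4.00 interest = $510.16; pay $510.16 → $0.00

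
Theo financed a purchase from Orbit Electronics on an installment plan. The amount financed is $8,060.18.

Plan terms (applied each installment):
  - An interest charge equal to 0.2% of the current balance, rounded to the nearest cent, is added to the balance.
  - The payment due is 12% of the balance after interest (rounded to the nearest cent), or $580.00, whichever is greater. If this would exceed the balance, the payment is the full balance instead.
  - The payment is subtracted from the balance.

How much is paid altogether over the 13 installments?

$8,160.44

# | Opening | Interest | Payment | End bal
1 | $8,060.18 | $16.12 | $969.16 | $7,107.14
2 | $7,107.14 | $14.21 | $854.56 | $6,266.79
3 | $6,266.79 | $12.53 | $753.52 | $5,525.80
4 | $5,525.80 | $11.05 | $664.42 | $4,872.43
5 | $4,872.43 | $9.74 | $585.86 | $4,296.31
6 | $4,296.31 | $8.59 | $580.00 | $3,724.90
7 | $3,724.90 | $7.45 | $580.00 | $3,152.35
8 | $3,152.35 | $6.30 | $580.00 | $2,578.65
9 | $2,578.65 | $5.16 | $580.00 | $2,003.81
10 | $2,003.81 | $4.01 | $580.00 | $1,427.82
11 | $1,427.82 | $2.86 | $580.00 | $850.68
12 | $850.68 | $1.70 | $580.00 | $272.38
13 | $272.38 | $0.54 | $272.92 | $0.00
Total paid: $8,160.44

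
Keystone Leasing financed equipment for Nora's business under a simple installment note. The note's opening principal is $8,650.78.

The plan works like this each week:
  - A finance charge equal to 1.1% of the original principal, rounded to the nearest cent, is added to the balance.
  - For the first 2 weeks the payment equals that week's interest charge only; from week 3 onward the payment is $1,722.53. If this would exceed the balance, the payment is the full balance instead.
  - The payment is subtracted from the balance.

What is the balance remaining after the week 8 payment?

# | Opening | Interest | Payment | End bal
1 | $8,650.78 | $95.16 | $95.16 | $8,650.78
2 | $8,650.78 | $95.16 | $95.16 | $8,650.78
3 | $8,650.78 | $95.16 | $1,722.53 | $7,023.41
4 | $7,023.41 | $95.16 | $1,722.53 | $5,396.04
5 | $5,396.04 | $95.16 | $1,722.53 | $3,768.67
6 | $3,768.67 | $95.16 | $1,722.53 | $2,141.30
7 | $2,141.30 | $95.16 | $1,722.53 | $513.93
8 | $513.93 | $95.16 | $609.09 | $0.00

$0.00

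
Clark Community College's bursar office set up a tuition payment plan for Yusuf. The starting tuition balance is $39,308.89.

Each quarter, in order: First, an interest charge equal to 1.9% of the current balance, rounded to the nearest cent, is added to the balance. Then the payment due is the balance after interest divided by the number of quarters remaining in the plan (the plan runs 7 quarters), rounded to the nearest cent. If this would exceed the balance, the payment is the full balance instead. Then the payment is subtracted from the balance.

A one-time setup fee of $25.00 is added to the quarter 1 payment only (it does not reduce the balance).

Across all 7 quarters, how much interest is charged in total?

Quarter 1: opening $39,308.89; interest $746.87 → $40,055.76; payment $5,722.25 (+ $25.00 fee); balance $34,333.51
Quarter 2: opening $34,333.51; interest $652.34 → $34,985.85; payment $5,830.98; balance $29,154.87
Quarter 3: opening $29,154.87; interest $553.94 → $29,708.81; payment $5,941.76; balance $23,767.05
Quarter 4: opening $23,767.05; interest $451.57 → $24,218.62; payment $6,054.66; balance $18,163.96
Quarter 5: opening $18,163.96; interest $345.12 → $18,509.08; payment $6,169.69; balance $12,339.39
Quarter 6: opening $12,339.39; interest $234.45 → $12,573.84; payment $6,286.92; balance $6,286.92
Quarter 7: opening $6,286.92; interest $119.45 → $6,406.37; payment $6,406.37; balance $0.00
Total interest: $746.87 + $652.34 + $553.94 + $451.57 + $345.12 + $234.45 + $119.45 = $3,103.74

$3,103.74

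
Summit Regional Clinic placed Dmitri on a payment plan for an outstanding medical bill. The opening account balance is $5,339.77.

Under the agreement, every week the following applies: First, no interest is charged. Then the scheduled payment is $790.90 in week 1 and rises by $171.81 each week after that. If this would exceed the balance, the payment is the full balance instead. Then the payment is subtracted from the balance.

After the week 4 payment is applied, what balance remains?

$1,145.31

Week 1: opening $5,339.77; payment $790.90; balance $4,548.87
Week 2: opening $4,548.87; payment $962.71; balance $3,586.16
Week 3: opening $3,586.16; payment $1,134.52; balance $2,451.64
Week 4: opening $2,451.64; payment $1,306.33; balance $1,145.31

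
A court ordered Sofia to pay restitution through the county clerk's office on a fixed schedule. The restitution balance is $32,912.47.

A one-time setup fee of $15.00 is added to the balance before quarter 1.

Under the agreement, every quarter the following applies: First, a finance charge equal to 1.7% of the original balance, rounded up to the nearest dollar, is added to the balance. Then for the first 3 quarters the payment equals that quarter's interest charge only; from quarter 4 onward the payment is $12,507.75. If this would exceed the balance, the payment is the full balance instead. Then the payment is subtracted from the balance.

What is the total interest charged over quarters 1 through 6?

# | Opening | Interest | Payment | End bal
1 | $32,927.47 | $560.00 | $560.00 | $32,927.47
2 | $32,927.47 | $560.00 | $560.00 | $32,927.47
3 | $32,927.47 | $560.00 | $560.00 | $32,927.47
4 | $32,927.47 | $560.00 | $12,507.75 | $20,979.72
5 | $20,979.72 | $560.00 | $12,507.75 | $9,031.97
6 | $9,031.97 | $560.00 | $9,591.97 | $0.00
Total interest: $560.00 + $560.00 + $560.00 + $560.00 + $560.00 + $560.00 = $3,360.00

$3,360.00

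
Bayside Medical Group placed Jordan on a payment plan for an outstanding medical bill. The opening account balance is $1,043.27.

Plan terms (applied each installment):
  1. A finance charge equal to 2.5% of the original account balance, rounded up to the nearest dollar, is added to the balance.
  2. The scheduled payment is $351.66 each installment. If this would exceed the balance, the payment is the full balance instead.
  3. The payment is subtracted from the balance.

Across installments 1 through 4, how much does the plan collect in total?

Installment 1: opening $1,043.27; interest $27.00 → $1,070.27; payment $351.66; balance $718.61
Installment 2: opening $718.61; interest $27.00 → $745.61; payment $351.66; balance $393.95
Installment 3: opening $393.95; interest $27.00 → $420.95; payment $351.66; balance $69.29
Installment 4: opening $69.29; interest $27.00 → $96.29; payment $96.29; balance $0.00
Total paid: $1,151.27

$1,151.27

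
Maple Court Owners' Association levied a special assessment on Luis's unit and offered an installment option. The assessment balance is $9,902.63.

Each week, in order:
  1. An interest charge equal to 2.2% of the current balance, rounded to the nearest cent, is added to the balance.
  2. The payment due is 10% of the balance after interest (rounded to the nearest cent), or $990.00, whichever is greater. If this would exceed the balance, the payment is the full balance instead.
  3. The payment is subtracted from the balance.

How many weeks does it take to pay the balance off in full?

# | Opening | Interest | Payment | End bal
1 | $9,902.63 | $217.86 | $1,012.05 | $9,108.44
2 | $9,108.44 | $200.39 | $990.00 | $8,318.83
3 | $8,318.83 | $183.01 | $990.00 | $7,511.84
4 | $7,511.84 | $165.26 | $990.00 | $6,687.10
5 | $6,687.10 | $147.12 | $990.00 | $5,844.22
6 | $5,844.22 | $128.57 | $990.00 | $4,982.79
7 | $4,982.79 | $109.62 | $990.00 | $4,102.41
8 | $4,102.41 | $90.25 | $990.00 | $3,202.66
9 | $3,202.66 | $70.46 | $990.00 | $2,283.12
10 | $2,283.12 | $50.23 | $990.00 | $1,343.35
11 | $1,343.35 | $29.55 | $990.00 | $382.90
12 | $382.90 | $8.42 | $391.32 | $0.00
Balance reaches $0.00 in week 12.

12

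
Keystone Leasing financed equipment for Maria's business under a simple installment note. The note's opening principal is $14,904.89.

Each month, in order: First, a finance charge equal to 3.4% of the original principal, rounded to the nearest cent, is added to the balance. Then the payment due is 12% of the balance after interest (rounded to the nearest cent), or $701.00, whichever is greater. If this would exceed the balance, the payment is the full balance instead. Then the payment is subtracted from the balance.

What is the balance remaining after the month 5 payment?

$9,620.89

Month 1: opening $14,904.89; interest $506.77 → $15,411.66; payment $1,849.40; balance $13,562.26
Month 2: opening $13,562.26; interest $506.77 → $14,069.03; payment $1,688.28; balance $12,380.75
Month 3: opening $12,380.75; interest $506.77 → $12,887.52; payment $1,546.50; balance $11,341.02
Month 4: opening $11,341.02; interest $506.77 → $11,847.79; payment $1,421.73; balance $10,426.06
Month 5: opening $10,426.06; interest $506.77 → $10,932.83; payment $1,311.94; balance $9,620.89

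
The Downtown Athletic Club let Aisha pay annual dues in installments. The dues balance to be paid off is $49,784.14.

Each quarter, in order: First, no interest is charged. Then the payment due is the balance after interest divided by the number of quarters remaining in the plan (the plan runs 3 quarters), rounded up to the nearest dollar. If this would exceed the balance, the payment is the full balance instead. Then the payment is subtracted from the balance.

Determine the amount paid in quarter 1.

# | Opening | Payment | End bal
1 | $49,784.14 | $16,595.00 | $33,189.14

$16,595.00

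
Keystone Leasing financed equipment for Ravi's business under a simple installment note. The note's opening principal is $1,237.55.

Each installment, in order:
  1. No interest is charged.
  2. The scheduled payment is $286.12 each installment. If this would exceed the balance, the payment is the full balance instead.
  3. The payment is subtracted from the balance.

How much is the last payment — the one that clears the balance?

Installment 1: opening $1,237.55; payment $286.12; balance $951.43
Installment 2: opening $951.43; payment $286.12; balance $665.31
Installment 3: opening $665.31; payment $286.12; balance $379.19
Installment 4: opening $379.19; payment $286.12; balance $93.07
Installment 5: opening $93.07; payment $93.07; balance $0.00

$93.07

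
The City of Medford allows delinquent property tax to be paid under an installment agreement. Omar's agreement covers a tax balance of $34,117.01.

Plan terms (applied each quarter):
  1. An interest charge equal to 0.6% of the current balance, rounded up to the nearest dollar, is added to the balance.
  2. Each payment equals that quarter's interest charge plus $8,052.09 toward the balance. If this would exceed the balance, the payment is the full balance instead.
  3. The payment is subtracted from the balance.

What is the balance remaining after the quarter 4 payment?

# | Opening | Interest | Payment | End bal
1 | $34,117.01 | $205.00 | $8,257.09 | $26,064.92
2 | $26,064.92 | $157.00 | $8,209.09 | $18,012.83
3 | $18,012.83 | $109.00 | $8,161.09 | $9,960.74
4 | $9,960.74 | $60.00 | $8,112.09 | $1,908.65

$1,908.65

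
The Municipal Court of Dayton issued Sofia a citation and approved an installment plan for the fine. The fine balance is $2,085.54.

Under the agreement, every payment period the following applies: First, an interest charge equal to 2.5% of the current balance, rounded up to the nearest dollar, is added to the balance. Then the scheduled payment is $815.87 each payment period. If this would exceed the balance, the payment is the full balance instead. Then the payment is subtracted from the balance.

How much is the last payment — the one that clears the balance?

Payment period 1: $2,085.54 +$53.00 interest = $2,138.54; pay $815.87 → $1,322.67
Payment period 2: $1,322.67 +$34.00 interest = $1,356.67; pay $815.87 → $540.80
Payment period 3: $540.80 +$14.00 interest = $554.80; pay $554.80 → $0.00

$554.80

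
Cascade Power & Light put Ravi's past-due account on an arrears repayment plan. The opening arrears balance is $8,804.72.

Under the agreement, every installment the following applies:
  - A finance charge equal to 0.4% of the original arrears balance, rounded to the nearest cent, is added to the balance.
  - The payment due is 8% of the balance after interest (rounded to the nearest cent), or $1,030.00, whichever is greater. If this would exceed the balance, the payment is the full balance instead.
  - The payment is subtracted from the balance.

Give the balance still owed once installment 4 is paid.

Installment 1: $8,804.72 +$35.22 interest = $8,839.94; pay $1,030.00 → $7,809.94
Installment 2: $7,809.94 +$35.22 interest = $7,845.16; pay $1,030.00 → $6,815.16
Installment 3: $6,815.16 +$35.22 interest = $6,850.38; pay $1,030.00 → $5,820.38
Installment 4: $5,820.38 +$35.22 interest = $5,855.60; pay $1,030.00 → $4,825.60

$4,825.60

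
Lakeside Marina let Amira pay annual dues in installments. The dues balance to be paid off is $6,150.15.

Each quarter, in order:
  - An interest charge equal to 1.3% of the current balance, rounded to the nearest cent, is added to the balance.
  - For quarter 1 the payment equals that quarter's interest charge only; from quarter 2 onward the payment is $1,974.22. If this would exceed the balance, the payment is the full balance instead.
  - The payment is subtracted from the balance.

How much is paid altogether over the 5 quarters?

$6,400.87

Quarter 1: opening $6,150.15; interest $79.95 → $6,230.10; payment $79.95; balance $6,150.15
Quarter 2: opening $6,150.15; interest $79.95 → $6,230.10; payment $1,974.22; balance $4,255.88
Quarter 3: opening $4,255.88; interest $55.33 → $4,311.21; payment $1,974.22; balance $2,336.99
Quarter 4: opening $2,336.99; interest $30.38 → $2,367.37; payment $1,974.22; balance $393.15
Quarter 5: opening $393.15; interest $5.11 → $398.26; payment $398.26; balance $0.00
Total paid: $6,400.87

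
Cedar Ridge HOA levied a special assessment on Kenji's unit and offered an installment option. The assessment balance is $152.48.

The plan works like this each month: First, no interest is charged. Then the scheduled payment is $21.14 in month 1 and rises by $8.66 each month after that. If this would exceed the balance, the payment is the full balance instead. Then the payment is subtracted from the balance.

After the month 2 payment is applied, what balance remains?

$101.54

Month 1: $152.48 − $21.14 → $131.34
Month 2: $131.34 − $29.80 → $101.54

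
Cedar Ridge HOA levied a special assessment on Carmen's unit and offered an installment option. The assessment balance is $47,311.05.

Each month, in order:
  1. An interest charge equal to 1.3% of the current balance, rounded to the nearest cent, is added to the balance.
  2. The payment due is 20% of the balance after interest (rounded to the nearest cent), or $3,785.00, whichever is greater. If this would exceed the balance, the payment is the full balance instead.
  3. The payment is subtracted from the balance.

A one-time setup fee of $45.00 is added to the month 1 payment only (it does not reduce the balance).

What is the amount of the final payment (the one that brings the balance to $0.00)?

$2,001.84

Month 1: $47,311.05 +$615.04 interest = $47,926.09; pay $9,585.22 (+ $45.00 fee) → $38,340.87
Month 2: $38,340.87 +$498.43 interest = $38,839.30; pay $7,767.86 → $31,071.44
Month 3: $31,071.44 +$403.93 interest = $31,475.37; pay $6,295.07 → $25,180.30
Month 4: $25,180.30 +$327.34 interest = $25,507.64; pay $5,101.53 → $20,406.11
Month 5: $20,406.11 +$265.28 interest = $20,671.39; pay $4,134.28 → $16,537.11
Month 6: $16,537.11 +$214.98 interest = $16,752.09; pay $3,785.00 → $12,967.09
Month 7: $12,967.09 +$168.57 interest = $13,135.66; pay $3,785.00 → $9,350.66
Month 8: $9,350.66 +$121.56 interest = $9,472.22; pay $3,785.00 → $5,687.22
Month 9: $5,687.22 +$73.93 interest = $5,761.15; pay $3,785.00 → $1,976.15
Month 10: $1,976.15 +$25.69 interest = $2,001.84; pay $2,001.84 → $0.00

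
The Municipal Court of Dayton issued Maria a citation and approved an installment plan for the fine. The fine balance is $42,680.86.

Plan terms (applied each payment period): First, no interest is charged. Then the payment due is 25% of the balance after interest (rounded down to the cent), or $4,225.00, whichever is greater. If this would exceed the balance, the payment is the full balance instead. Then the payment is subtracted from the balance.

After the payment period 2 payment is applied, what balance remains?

$24,007.99

Payment period 1: opening $42,680.86; payment $10,670.21; balance $32,010.65
Payment period 2: opening $32,010.65; payment $8,002.66; balance $24,007.99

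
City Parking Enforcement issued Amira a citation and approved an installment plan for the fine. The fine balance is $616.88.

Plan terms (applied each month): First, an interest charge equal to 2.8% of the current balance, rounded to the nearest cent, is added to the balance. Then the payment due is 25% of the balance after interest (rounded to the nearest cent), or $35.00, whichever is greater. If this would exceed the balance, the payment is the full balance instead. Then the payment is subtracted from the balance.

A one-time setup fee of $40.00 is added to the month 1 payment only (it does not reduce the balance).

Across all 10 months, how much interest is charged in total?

# | Opening | Interest | Payment | Fee | End bal
1 | $616.88 | $17.27 | $158.54 | $40.00 | $475.61
2 | $475.61 | $13.32 | $122.23 | — | $366.70
3 | $366.70 | $10.27 | $94.24 | — | $282.73
4 | $282.73 | $7.92 | $72.66 | — | $217.99
5 | $217.99 | $6.10 | $56.02 | — | $168.07
6 | $168.07 | $4.71 | $43.20 | — | $129.58
7 | $129.58 | $3.63 | $35.00 | — | $98.21
8 | $98.21 | $2.75 | $35.00 | — | $65.96
9 | $65.96 | $1.85 | $35.00 | — | $32.81
10 | $32.81 | $0.92 | $33.73 | — | $0.00
Total interest: $17.27 + $13.32 + $10.27 + $7.92 + $6.10 + $4.71 + $3.63 + $2.75 + $1.85 + $0.92 = $68.74

$68.74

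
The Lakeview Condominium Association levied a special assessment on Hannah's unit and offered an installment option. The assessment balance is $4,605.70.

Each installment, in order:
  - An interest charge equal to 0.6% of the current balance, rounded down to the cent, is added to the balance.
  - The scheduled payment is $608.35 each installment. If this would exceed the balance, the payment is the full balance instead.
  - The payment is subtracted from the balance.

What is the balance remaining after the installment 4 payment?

Installment 1: opening $4,605.70; interest $27.63 → $4,633.33; payment $608.35; balance $4,024.98
Installment 2: opening $4,024.98; interest $24.14 → $4,049.12; payment $608.35; balance $3,440.77
Installment 3: opening $3,440.77; interest $20.64 → $3,461.41; payment $608.35; balance $2,853.06
Installment 4: opening $2,853.06; interest $17.11 → $2,870.17; payment $608.35; balance $2,261.82

$2,261.82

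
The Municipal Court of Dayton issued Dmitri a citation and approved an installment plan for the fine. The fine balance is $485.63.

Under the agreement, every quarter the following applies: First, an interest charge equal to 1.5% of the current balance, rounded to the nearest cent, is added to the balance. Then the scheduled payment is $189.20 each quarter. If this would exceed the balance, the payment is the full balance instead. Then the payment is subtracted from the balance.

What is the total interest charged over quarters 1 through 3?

Quarter 1: $485.63 +$7.28 interest = $492.91; pay $189.20 → $303.71
Quarter 2: $303.71 +$4.56 interest = $308.27; pay $189.20 → $119.07
Quarter 3: $119.07 +$1.79 interest = $120.86; pay $120.86 → $0.00
Total interest: $7.28 + $4.56 + $1.79 = $13.63

$13.63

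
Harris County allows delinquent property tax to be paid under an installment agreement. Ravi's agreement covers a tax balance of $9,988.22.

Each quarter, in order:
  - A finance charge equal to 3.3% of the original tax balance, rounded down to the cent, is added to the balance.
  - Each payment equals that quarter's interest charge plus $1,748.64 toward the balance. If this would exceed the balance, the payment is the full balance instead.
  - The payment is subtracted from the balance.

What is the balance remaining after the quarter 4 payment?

Quarter 1: opening $9,988.22; interest $329.61 → $10,317.83; payment $2,078.25; balance $8,239.58
Quarter 2: opening $8,239.58; interest $329.61 → $8,569.19; payment $2,078.25; balance $6,490.94
Quarter 3: opening $6,490.94; interest $329.61 → $6,820.55; payment $2,078.25; balance $4,742.30
Quarter 4: opening $4,742.30; interest $329.61 → $5,071.91; payment $2,078.25; balance $2,993.66

$2,993.66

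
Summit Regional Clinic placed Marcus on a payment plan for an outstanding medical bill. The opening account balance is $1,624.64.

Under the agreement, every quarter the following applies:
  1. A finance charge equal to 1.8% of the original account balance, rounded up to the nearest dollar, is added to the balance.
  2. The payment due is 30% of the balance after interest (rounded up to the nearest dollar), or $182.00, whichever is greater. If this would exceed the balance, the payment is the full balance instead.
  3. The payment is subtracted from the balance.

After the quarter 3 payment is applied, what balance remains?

Quarter 1: $1,624.64 +$30.00 interest = $1,654.64; pay $497.00 → $1,157.64
Quarter 2: $1,157.64 +$30.00 interest = $1,187.64; pay $357.00 → $830.64
Quarter 3: $830.64 +$30.00 interest = $860.64; pay $259.00 → $601.64

$601.64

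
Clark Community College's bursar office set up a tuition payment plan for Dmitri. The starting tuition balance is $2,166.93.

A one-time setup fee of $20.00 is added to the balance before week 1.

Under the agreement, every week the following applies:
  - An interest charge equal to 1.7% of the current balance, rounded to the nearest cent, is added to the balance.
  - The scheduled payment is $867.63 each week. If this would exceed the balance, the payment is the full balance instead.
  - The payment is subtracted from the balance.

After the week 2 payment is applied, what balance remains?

Week 1: $2,186.93 +$37.18 interest = $2,224.11; pay $867.63 → $1,356.48
Week 2: $1,356.48 +$23.06 interest = $1,379.54; pay $867.63 → $511.91

$511.91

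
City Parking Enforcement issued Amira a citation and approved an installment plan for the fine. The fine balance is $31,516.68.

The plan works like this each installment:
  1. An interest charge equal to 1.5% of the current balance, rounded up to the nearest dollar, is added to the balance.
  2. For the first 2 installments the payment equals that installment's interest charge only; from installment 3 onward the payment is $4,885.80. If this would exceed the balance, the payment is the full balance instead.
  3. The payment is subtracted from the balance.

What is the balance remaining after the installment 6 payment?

$13,465.48

Installment 1: opening $31,516.68; interest $473.00 → $31,989.68; payment $473.00; balance $31,516.68
Installment 2: opening $31,516.68; interest $473.00 → $31,989.68; payment $473.00; balance $31,516.68
Installment 3: opening $31,516.68; interest $473.00 → $31,989.68; payment $4,885.80; balance $27,103.88
Installment 4: opening $27,103.88; interest $407.00 → $27,510.88; payment $4,885.80; balance $22,625.08
Installment 5: opening $22,625.08; interest $340.00 → $22,965.08; payment $4,885.80; balance $18,079.28
Installment 6: opening $18,079.28; interest $272.00 → $18,351.28; payment $4,885.80; balance $13,465.48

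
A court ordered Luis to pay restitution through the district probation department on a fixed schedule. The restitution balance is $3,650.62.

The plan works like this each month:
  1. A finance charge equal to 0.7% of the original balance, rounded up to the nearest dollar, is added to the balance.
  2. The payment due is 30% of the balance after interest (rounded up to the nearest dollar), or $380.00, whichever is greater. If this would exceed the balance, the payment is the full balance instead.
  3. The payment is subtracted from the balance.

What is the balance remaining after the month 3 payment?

$1,291.62

Month 1: $3,650.62 +$26.00 interest = $3,676.62; pay $1,103.00 → $2,573.62
Month 2: $2,573.62 +$26.00 interest = $2,599.62; pay $780.00 → $1,819.62
Month 3: $1,819.62 +$26.00 interest = $1,845.62; pay $554.00 → $1,291.62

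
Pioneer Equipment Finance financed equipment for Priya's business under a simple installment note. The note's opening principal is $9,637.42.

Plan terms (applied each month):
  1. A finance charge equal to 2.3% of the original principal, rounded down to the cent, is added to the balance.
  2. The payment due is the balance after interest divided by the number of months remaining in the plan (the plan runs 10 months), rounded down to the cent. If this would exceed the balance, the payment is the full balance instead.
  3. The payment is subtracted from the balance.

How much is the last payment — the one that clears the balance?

$1,612.99

# | Opening | Interest | Payment | End bal
1 | $9,637.42 | $221.66 | $985.90 | $8,873.18
2 | $8,873.18 | $221.66 | $1,010.53 | $8,084.31
3 | $8,084.31 | $221.66 | $1,038.24 | $7,267.73
4 | $7,267.73 | $221.66 | $1,069.91 | $6,419.48
5 | $6,419.48 | $221.66 | $1,106.85 | $5,534.29
6 | $5,534.29 | $221.66 | $1,151.19 | $4,604.76
7 | $4,604.76 | $221.66 | $1,206.60 | $3,619.82
8 | $3,619.82 | $221.66 | $1,280.49 | $2,560.99
9 | $2,560.99 | $221.66 | $1,391.32 | $1,391.33
10 | $1,391.33 | $221.66 | $1,612.99 | $0.00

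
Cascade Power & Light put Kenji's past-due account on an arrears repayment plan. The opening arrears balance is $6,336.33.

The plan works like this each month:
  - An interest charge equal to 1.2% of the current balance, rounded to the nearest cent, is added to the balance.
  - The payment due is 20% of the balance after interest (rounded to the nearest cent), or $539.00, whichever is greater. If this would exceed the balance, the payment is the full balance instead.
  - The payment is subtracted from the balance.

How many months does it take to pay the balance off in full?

10

Month 1: $6,336.33 +$76.04 interest = $6,412.37; pay $1,282.47 → $5,129.90
Month 2: $5,129.90 +$61.56 interest = $5,191.46; pay $1,038.29 → $4,153.17
Month 3: $4,153.17 +$49.84 interest = $4,203.01; pay $840.60 → $3,362.41
Month 4: $3,362.41 +$40.35 interest = $3,402.76; pay $680.55 → $2,722.21
Month 5: $2,722.21 +$32.67 interest = $2,754.88; pay $550.98 → $2,203.90
Month 6: $2,203.90 +$26.45 interest = $2,230.35; pay $539.00 → $1,691.35
Month 7: $1,691.35 +$20.30 interest = $1,711.65; pay $539.00 → $1,172.65
Month 8: $1,172.65 +$14.07 interest = $1,186.72; pay $539.00 → $647.72
Month 9: $647.72 +$7.77 interest = $655.49; pay $539.00 → $116.49
Month 10: $116.49 +$1.40 interest = $117.89; pay $117.89 → $0.00
Balance reaches $0.00 in month 10.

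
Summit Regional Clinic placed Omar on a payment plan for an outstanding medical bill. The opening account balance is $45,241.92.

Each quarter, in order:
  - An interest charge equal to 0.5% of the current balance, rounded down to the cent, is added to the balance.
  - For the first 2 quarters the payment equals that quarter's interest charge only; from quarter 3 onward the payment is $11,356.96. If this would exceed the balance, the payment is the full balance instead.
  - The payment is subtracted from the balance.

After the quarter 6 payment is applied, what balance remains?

# | Opening | Interest | Payment | End bal
1 | $45,241.92 | $226.20 | $226.20 | $45,241.92
2 | $45,241.92 | $226.20 | $226.20 | $45,241.92
3 | $45,241.92 | $226.20 | $11,356.96 | $34,111.16
4 | $34,111.16 | $170.55 | $11,356.96 | $22,924.75
5 | $22,924.75 | $114.62 | $11,356.96 | $11,682.41
6 | $11,682.41 | $58.41 | $11,356.96 | $383.86

$383.86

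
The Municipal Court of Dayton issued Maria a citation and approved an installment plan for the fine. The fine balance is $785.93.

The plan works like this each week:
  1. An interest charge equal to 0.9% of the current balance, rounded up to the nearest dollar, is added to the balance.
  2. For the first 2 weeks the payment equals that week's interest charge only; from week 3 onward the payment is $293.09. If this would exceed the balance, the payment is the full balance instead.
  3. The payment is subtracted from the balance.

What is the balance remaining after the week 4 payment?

Week 1: $785.93 +$8.00 interest = $793.93; pay $8.00 → $785.93
Week 2: $785.93 +$8.00 interest = $793.93; pay $8.00 → $785.93
Week 3: $785.93 +$8.00 interest = $793.93; pay $293.09 → $500.84
Week 4: $500.84 +$5.00 interest = $505.84; pay $293.09 → $212.75

$212.75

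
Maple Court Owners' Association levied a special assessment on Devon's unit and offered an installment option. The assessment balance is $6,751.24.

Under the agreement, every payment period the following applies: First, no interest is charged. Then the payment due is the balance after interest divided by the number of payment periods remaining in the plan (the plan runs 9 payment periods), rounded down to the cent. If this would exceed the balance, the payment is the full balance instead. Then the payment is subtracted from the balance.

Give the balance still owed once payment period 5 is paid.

$3,000.56

Payment period 1: opening $6,751.24; payment $750.13; balance $6,001.11
Payment period 2: opening $6,001.11; payment $750.13; balance $5,250.98
Payment period 3: opening $5,250.98; payment $750.14; balance $4,500.84
Payment period 4: opening $4,500.84; payment $750.14; balance $3,750.70
Payment period 5: opening $3,750.70; payment $750.14; balance $3,000.56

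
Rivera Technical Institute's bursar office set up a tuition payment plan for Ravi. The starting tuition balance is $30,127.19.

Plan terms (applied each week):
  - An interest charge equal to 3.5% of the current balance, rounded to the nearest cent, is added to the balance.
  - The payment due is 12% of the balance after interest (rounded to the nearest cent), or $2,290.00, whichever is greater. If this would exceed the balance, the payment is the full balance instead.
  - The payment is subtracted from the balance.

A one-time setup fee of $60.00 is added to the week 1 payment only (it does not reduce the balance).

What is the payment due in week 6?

$2,345.28

Week 1: opening $30,127.19; interest $1,054.45 → $31,181.64; payment $3,741.80 (+ $60.00 fee); balance $27,439.84
Week 2: opening $27,439.84; interest $960.39 → $28,400.23; payment $3,408.03; balance $24,992.20
Week 3: opening $24,992.20; interest $874.73 → $25,866.93; payment $3,104.03; balance $22,762.90
Week 4: opening $22,762.90; interest $796.70 → $23,559.60; payment $2,827.15; balance $20,732.45
Week 5: opening $20,732.45; interest $725.64 → $21,458.09; payment $2,574.97; balance $18,883.12
Week 6: opening $18,883.12; interest $660.91 → $19,544.03; payment $2,345.28; balance $17,198.75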